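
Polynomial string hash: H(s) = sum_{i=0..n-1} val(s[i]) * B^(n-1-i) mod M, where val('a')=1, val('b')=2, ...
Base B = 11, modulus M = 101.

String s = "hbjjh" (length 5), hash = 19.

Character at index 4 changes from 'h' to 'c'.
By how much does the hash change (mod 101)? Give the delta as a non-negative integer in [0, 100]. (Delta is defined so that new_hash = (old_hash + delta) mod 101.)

Answer: 96

Derivation:
Delta formula: (val(new) - val(old)) * B^(n-1-k) mod M
  val('c') - val('h') = 3 - 8 = -5
  B^(n-1-k) = 11^0 mod 101 = 1
  Delta = -5 * 1 mod 101 = 96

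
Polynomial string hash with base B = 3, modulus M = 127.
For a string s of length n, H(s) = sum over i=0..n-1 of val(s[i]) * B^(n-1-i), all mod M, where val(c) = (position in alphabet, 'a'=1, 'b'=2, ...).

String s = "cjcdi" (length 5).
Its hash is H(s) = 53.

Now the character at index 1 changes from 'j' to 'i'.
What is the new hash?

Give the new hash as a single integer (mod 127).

Answer: 26

Derivation:
val('j') = 10, val('i') = 9
Position k = 1, exponent = n-1-k = 3
B^3 mod M = 3^3 mod 127 = 27
Delta = (9 - 10) * 27 mod 127 = 100
New hash = (53 + 100) mod 127 = 26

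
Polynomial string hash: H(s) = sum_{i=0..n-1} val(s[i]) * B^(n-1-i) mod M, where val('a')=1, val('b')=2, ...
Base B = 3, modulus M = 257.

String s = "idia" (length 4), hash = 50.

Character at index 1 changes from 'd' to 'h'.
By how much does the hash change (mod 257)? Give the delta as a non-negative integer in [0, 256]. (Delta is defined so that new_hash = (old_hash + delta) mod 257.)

Answer: 36

Derivation:
Delta formula: (val(new) - val(old)) * B^(n-1-k) mod M
  val('h') - val('d') = 8 - 4 = 4
  B^(n-1-k) = 3^2 mod 257 = 9
  Delta = 4 * 9 mod 257 = 36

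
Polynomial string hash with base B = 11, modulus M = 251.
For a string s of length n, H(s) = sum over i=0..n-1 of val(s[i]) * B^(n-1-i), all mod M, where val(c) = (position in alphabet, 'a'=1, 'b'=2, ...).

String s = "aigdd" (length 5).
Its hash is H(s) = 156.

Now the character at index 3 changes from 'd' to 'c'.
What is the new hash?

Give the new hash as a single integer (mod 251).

Answer: 145

Derivation:
val('d') = 4, val('c') = 3
Position k = 3, exponent = n-1-k = 1
B^1 mod M = 11^1 mod 251 = 11
Delta = (3 - 4) * 11 mod 251 = 240
New hash = (156 + 240) mod 251 = 145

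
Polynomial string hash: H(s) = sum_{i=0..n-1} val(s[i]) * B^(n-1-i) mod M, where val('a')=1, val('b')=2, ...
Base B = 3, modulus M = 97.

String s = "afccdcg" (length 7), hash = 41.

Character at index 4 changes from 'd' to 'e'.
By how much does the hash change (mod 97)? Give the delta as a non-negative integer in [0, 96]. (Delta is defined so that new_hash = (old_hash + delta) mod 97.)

Delta formula: (val(new) - val(old)) * B^(n-1-k) mod M
  val('e') - val('d') = 5 - 4 = 1
  B^(n-1-k) = 3^2 mod 97 = 9
  Delta = 1 * 9 mod 97 = 9

Answer: 9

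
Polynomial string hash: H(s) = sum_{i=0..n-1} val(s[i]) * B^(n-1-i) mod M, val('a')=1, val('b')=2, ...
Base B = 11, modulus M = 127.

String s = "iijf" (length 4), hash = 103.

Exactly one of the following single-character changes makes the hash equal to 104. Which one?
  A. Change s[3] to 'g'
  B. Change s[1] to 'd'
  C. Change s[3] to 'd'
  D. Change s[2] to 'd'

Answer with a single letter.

Option A: s[3]='f'->'g', delta=(7-6)*11^0 mod 127 = 1, hash=103+1 mod 127 = 104 <-- target
Option B: s[1]='i'->'d', delta=(4-9)*11^2 mod 127 = 30, hash=103+30 mod 127 = 6
Option C: s[3]='f'->'d', delta=(4-6)*11^0 mod 127 = 125, hash=103+125 mod 127 = 101
Option D: s[2]='j'->'d', delta=(4-10)*11^1 mod 127 = 61, hash=103+61 mod 127 = 37

Answer: A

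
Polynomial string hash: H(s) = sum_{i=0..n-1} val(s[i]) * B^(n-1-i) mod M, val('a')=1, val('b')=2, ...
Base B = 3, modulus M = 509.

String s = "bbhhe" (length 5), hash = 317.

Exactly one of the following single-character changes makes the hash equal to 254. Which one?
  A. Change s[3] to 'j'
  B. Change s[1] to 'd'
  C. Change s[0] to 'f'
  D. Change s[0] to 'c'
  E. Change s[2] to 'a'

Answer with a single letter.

Option A: s[3]='h'->'j', delta=(10-8)*3^1 mod 509 = 6, hash=317+6 mod 509 = 323
Option B: s[1]='b'->'d', delta=(4-2)*3^3 mod 509 = 54, hash=317+54 mod 509 = 371
Option C: s[0]='b'->'f', delta=(6-2)*3^4 mod 509 = 324, hash=317+324 mod 509 = 132
Option D: s[0]='b'->'c', delta=(3-2)*3^4 mod 509 = 81, hash=317+81 mod 509 = 398
Option E: s[2]='h'->'a', delta=(1-8)*3^2 mod 509 = 446, hash=317+446 mod 509 = 254 <-- target

Answer: E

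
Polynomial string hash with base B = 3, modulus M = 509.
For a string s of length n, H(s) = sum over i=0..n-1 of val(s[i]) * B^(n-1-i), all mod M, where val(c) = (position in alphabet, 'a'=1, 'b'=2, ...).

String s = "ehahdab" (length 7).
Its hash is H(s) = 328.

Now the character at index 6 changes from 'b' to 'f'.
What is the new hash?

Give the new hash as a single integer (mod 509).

Answer: 332

Derivation:
val('b') = 2, val('f') = 6
Position k = 6, exponent = n-1-k = 0
B^0 mod M = 3^0 mod 509 = 1
Delta = (6 - 2) * 1 mod 509 = 4
New hash = (328 + 4) mod 509 = 332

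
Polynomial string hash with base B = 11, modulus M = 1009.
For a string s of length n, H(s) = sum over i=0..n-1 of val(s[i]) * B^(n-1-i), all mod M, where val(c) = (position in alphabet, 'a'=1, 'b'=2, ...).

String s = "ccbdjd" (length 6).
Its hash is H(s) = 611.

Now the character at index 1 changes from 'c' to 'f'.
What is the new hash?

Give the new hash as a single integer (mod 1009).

val('c') = 3, val('f') = 6
Position k = 1, exponent = n-1-k = 4
B^4 mod M = 11^4 mod 1009 = 515
Delta = (6 - 3) * 515 mod 1009 = 536
New hash = (611 + 536) mod 1009 = 138

Answer: 138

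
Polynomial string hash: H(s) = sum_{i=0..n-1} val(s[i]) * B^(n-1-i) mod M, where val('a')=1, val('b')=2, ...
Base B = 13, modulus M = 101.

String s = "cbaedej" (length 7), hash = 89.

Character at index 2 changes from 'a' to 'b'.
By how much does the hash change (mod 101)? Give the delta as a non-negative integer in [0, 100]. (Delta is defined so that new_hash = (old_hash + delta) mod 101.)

Answer: 79

Derivation:
Delta formula: (val(new) - val(old)) * B^(n-1-k) mod M
  val('b') - val('a') = 2 - 1 = 1
  B^(n-1-k) = 13^4 mod 101 = 79
  Delta = 1 * 79 mod 101 = 79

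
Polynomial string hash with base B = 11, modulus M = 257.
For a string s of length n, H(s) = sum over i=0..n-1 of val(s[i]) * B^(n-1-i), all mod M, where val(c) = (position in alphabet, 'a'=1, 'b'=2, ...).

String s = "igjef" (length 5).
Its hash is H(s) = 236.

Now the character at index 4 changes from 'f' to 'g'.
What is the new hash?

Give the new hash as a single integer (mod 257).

val('f') = 6, val('g') = 7
Position k = 4, exponent = n-1-k = 0
B^0 mod M = 11^0 mod 257 = 1
Delta = (7 - 6) * 1 mod 257 = 1
New hash = (236 + 1) mod 257 = 237

Answer: 237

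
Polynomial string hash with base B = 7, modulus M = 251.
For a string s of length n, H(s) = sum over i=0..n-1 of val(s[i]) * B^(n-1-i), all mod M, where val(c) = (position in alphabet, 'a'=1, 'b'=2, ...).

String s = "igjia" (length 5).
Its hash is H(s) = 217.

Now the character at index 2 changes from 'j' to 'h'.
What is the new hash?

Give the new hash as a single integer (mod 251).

Answer: 119

Derivation:
val('j') = 10, val('h') = 8
Position k = 2, exponent = n-1-k = 2
B^2 mod M = 7^2 mod 251 = 49
Delta = (8 - 10) * 49 mod 251 = 153
New hash = (217 + 153) mod 251 = 119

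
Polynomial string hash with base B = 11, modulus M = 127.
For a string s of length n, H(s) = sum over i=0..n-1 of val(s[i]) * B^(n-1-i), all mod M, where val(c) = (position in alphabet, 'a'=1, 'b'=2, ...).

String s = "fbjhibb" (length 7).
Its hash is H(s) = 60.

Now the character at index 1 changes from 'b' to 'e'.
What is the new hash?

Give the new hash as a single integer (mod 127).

Answer: 105

Derivation:
val('b') = 2, val('e') = 5
Position k = 1, exponent = n-1-k = 5
B^5 mod M = 11^5 mod 127 = 15
Delta = (5 - 2) * 15 mod 127 = 45
New hash = (60 + 45) mod 127 = 105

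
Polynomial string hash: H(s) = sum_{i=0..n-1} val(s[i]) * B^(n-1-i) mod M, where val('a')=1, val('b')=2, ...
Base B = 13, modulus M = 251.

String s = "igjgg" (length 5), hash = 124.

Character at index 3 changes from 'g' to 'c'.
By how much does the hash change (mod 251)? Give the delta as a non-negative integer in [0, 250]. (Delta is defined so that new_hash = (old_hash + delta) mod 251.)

Answer: 199

Derivation:
Delta formula: (val(new) - val(old)) * B^(n-1-k) mod M
  val('c') - val('g') = 3 - 7 = -4
  B^(n-1-k) = 13^1 mod 251 = 13
  Delta = -4 * 13 mod 251 = 199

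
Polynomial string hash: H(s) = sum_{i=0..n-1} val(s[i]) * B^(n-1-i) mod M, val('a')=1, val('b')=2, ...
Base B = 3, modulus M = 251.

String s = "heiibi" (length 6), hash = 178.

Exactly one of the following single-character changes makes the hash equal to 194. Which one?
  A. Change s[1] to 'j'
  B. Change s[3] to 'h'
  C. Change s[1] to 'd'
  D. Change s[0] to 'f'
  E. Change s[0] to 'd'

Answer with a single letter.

Answer: D

Derivation:
Option A: s[1]='e'->'j', delta=(10-5)*3^4 mod 251 = 154, hash=178+154 mod 251 = 81
Option B: s[3]='i'->'h', delta=(8-9)*3^2 mod 251 = 242, hash=178+242 mod 251 = 169
Option C: s[1]='e'->'d', delta=(4-5)*3^4 mod 251 = 170, hash=178+170 mod 251 = 97
Option D: s[0]='h'->'f', delta=(6-8)*3^5 mod 251 = 16, hash=178+16 mod 251 = 194 <-- target
Option E: s[0]='h'->'d', delta=(4-8)*3^5 mod 251 = 32, hash=178+32 mod 251 = 210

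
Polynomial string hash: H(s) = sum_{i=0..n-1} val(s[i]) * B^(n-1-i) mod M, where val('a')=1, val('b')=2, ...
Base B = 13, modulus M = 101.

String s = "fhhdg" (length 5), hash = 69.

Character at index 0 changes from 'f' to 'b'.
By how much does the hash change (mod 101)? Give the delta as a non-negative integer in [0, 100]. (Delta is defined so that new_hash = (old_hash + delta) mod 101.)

Delta formula: (val(new) - val(old)) * B^(n-1-k) mod M
  val('b') - val('f') = 2 - 6 = -4
  B^(n-1-k) = 13^4 mod 101 = 79
  Delta = -4 * 79 mod 101 = 88

Answer: 88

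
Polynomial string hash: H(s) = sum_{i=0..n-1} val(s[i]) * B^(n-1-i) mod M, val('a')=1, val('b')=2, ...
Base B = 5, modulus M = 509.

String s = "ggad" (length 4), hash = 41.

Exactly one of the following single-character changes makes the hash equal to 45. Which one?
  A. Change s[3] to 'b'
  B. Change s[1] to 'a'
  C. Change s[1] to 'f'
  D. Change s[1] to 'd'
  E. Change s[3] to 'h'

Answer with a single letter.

Option A: s[3]='d'->'b', delta=(2-4)*5^0 mod 509 = 507, hash=41+507 mod 509 = 39
Option B: s[1]='g'->'a', delta=(1-7)*5^2 mod 509 = 359, hash=41+359 mod 509 = 400
Option C: s[1]='g'->'f', delta=(6-7)*5^2 mod 509 = 484, hash=41+484 mod 509 = 16
Option D: s[1]='g'->'d', delta=(4-7)*5^2 mod 509 = 434, hash=41+434 mod 509 = 475
Option E: s[3]='d'->'h', delta=(8-4)*5^0 mod 509 = 4, hash=41+4 mod 509 = 45 <-- target

Answer: E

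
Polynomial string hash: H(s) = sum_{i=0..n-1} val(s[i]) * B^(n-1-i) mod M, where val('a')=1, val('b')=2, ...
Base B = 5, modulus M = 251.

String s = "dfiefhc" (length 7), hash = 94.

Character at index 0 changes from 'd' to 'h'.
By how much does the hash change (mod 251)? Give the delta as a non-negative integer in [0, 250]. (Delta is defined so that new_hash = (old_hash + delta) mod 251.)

Delta formula: (val(new) - val(old)) * B^(n-1-k) mod M
  val('h') - val('d') = 8 - 4 = 4
  B^(n-1-k) = 5^6 mod 251 = 63
  Delta = 4 * 63 mod 251 = 1

Answer: 1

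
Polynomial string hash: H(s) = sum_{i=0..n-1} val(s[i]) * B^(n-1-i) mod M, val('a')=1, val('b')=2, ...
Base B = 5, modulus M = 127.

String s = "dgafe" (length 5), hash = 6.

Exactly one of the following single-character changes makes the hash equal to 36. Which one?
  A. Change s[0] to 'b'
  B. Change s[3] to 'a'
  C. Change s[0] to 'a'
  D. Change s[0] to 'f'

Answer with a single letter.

Answer: C

Derivation:
Option A: s[0]='d'->'b', delta=(2-4)*5^4 mod 127 = 20, hash=6+20 mod 127 = 26
Option B: s[3]='f'->'a', delta=(1-6)*5^1 mod 127 = 102, hash=6+102 mod 127 = 108
Option C: s[0]='d'->'a', delta=(1-4)*5^4 mod 127 = 30, hash=6+30 mod 127 = 36 <-- target
Option D: s[0]='d'->'f', delta=(6-4)*5^4 mod 127 = 107, hash=6+107 mod 127 = 113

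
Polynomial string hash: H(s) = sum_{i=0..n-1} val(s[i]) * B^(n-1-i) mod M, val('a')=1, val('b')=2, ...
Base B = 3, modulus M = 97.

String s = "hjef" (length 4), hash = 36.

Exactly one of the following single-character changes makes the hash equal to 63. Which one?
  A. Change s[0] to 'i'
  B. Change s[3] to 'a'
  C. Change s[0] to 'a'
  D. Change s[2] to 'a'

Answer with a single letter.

Option A: s[0]='h'->'i', delta=(9-8)*3^3 mod 97 = 27, hash=36+27 mod 97 = 63 <-- target
Option B: s[3]='f'->'a', delta=(1-6)*3^0 mod 97 = 92, hash=36+92 mod 97 = 31
Option C: s[0]='h'->'a', delta=(1-8)*3^3 mod 97 = 5, hash=36+5 mod 97 = 41
Option D: s[2]='e'->'a', delta=(1-5)*3^1 mod 97 = 85, hash=36+85 mod 97 = 24

Answer: A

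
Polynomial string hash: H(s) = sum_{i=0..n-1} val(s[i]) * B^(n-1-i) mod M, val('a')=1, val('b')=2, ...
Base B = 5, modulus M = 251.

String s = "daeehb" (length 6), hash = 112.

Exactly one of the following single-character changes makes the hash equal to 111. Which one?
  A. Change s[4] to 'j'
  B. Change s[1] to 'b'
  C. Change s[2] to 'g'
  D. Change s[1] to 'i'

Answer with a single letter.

Answer: C

Derivation:
Option A: s[4]='h'->'j', delta=(10-8)*5^1 mod 251 = 10, hash=112+10 mod 251 = 122
Option B: s[1]='a'->'b', delta=(2-1)*5^4 mod 251 = 123, hash=112+123 mod 251 = 235
Option C: s[2]='e'->'g', delta=(7-5)*5^3 mod 251 = 250, hash=112+250 mod 251 = 111 <-- target
Option D: s[1]='a'->'i', delta=(9-1)*5^4 mod 251 = 231, hash=112+231 mod 251 = 92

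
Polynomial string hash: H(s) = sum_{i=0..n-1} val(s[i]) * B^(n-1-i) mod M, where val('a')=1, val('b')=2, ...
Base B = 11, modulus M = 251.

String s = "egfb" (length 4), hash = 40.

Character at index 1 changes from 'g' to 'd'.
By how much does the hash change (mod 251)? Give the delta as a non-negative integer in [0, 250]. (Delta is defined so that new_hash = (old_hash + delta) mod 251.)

Delta formula: (val(new) - val(old)) * B^(n-1-k) mod M
  val('d') - val('g') = 4 - 7 = -3
  B^(n-1-k) = 11^2 mod 251 = 121
  Delta = -3 * 121 mod 251 = 139

Answer: 139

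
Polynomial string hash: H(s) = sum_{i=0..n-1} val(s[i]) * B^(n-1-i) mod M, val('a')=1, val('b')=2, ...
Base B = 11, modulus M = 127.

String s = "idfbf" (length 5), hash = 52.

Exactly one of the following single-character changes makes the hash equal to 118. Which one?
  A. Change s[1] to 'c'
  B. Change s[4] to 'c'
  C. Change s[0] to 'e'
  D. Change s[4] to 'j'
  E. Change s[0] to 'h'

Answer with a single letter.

Answer: A

Derivation:
Option A: s[1]='d'->'c', delta=(3-4)*11^3 mod 127 = 66, hash=52+66 mod 127 = 118 <-- target
Option B: s[4]='f'->'c', delta=(3-6)*11^0 mod 127 = 124, hash=52+124 mod 127 = 49
Option C: s[0]='i'->'e', delta=(5-9)*11^4 mod 127 = 110, hash=52+110 mod 127 = 35
Option D: s[4]='f'->'j', delta=(10-6)*11^0 mod 127 = 4, hash=52+4 mod 127 = 56
Option E: s[0]='i'->'h', delta=(8-9)*11^4 mod 127 = 91, hash=52+91 mod 127 = 16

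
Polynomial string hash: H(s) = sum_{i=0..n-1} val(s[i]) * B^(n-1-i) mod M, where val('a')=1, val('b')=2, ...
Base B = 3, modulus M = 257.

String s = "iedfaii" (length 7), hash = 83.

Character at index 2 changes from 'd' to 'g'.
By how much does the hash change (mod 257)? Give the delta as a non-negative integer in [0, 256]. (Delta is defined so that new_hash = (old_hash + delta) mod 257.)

Delta formula: (val(new) - val(old)) * B^(n-1-k) mod M
  val('g') - val('d') = 7 - 4 = 3
  B^(n-1-k) = 3^4 mod 257 = 81
  Delta = 3 * 81 mod 257 = 243

Answer: 243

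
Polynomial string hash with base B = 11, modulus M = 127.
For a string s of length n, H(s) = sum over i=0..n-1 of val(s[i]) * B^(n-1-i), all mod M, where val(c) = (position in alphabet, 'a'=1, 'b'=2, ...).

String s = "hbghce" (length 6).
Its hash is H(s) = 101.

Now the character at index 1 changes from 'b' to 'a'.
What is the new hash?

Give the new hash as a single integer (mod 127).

Answer: 65

Derivation:
val('b') = 2, val('a') = 1
Position k = 1, exponent = n-1-k = 4
B^4 mod M = 11^4 mod 127 = 36
Delta = (1 - 2) * 36 mod 127 = 91
New hash = (101 + 91) mod 127 = 65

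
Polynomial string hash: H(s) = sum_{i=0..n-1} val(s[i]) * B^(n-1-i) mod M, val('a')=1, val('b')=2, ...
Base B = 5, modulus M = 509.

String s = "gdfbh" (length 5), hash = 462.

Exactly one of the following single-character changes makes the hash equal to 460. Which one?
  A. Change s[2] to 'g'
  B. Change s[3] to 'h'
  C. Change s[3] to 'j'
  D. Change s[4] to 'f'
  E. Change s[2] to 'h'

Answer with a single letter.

Answer: D

Derivation:
Option A: s[2]='f'->'g', delta=(7-6)*5^2 mod 509 = 25, hash=462+25 mod 509 = 487
Option B: s[3]='b'->'h', delta=(8-2)*5^1 mod 509 = 30, hash=462+30 mod 509 = 492
Option C: s[3]='b'->'j', delta=(10-2)*5^1 mod 509 = 40, hash=462+40 mod 509 = 502
Option D: s[4]='h'->'f', delta=(6-8)*5^0 mod 509 = 507, hash=462+507 mod 509 = 460 <-- target
Option E: s[2]='f'->'h', delta=(8-6)*5^2 mod 509 = 50, hash=462+50 mod 509 = 3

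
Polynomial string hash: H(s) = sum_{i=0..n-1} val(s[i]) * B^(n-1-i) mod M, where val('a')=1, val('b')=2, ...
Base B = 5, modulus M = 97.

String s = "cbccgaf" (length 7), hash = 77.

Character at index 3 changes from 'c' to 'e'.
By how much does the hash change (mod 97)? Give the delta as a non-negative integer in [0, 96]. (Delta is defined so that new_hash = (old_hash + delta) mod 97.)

Answer: 56

Derivation:
Delta formula: (val(new) - val(old)) * B^(n-1-k) mod M
  val('e') - val('c') = 5 - 3 = 2
  B^(n-1-k) = 5^3 mod 97 = 28
  Delta = 2 * 28 mod 97 = 56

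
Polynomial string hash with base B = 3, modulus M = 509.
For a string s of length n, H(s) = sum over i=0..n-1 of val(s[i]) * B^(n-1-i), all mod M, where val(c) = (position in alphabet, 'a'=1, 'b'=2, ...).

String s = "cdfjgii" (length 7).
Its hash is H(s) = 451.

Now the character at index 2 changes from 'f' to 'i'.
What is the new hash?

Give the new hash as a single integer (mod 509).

val('f') = 6, val('i') = 9
Position k = 2, exponent = n-1-k = 4
B^4 mod M = 3^4 mod 509 = 81
Delta = (9 - 6) * 81 mod 509 = 243
New hash = (451 + 243) mod 509 = 185

Answer: 185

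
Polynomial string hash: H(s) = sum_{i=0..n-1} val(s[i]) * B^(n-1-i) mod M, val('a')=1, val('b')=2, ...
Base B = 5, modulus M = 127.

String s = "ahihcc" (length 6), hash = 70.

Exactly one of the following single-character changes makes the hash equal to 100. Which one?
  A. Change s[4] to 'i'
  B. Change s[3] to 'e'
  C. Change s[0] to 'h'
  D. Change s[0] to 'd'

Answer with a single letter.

Answer: A

Derivation:
Option A: s[4]='c'->'i', delta=(9-3)*5^1 mod 127 = 30, hash=70+30 mod 127 = 100 <-- target
Option B: s[3]='h'->'e', delta=(5-8)*5^2 mod 127 = 52, hash=70+52 mod 127 = 122
Option C: s[0]='a'->'h', delta=(8-1)*5^5 mod 127 = 31, hash=70+31 mod 127 = 101
Option D: s[0]='a'->'d', delta=(4-1)*5^5 mod 127 = 104, hash=70+104 mod 127 = 47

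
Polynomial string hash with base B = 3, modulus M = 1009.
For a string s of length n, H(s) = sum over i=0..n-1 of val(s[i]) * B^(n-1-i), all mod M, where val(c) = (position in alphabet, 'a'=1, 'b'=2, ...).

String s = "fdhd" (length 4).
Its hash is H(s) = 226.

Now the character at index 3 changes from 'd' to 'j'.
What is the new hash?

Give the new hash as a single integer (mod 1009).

Answer: 232

Derivation:
val('d') = 4, val('j') = 10
Position k = 3, exponent = n-1-k = 0
B^0 mod M = 3^0 mod 1009 = 1
Delta = (10 - 4) * 1 mod 1009 = 6
New hash = (226 + 6) mod 1009 = 232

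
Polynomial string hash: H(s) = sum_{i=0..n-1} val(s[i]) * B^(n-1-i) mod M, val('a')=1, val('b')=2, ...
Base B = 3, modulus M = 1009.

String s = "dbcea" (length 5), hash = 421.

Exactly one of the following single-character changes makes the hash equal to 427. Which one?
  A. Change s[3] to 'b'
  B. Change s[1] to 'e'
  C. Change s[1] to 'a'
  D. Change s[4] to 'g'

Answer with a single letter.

Answer: D

Derivation:
Option A: s[3]='e'->'b', delta=(2-5)*3^1 mod 1009 = 1000, hash=421+1000 mod 1009 = 412
Option B: s[1]='b'->'e', delta=(5-2)*3^3 mod 1009 = 81, hash=421+81 mod 1009 = 502
Option C: s[1]='b'->'a', delta=(1-2)*3^3 mod 1009 = 982, hash=421+982 mod 1009 = 394
Option D: s[4]='a'->'g', delta=(7-1)*3^0 mod 1009 = 6, hash=421+6 mod 1009 = 427 <-- target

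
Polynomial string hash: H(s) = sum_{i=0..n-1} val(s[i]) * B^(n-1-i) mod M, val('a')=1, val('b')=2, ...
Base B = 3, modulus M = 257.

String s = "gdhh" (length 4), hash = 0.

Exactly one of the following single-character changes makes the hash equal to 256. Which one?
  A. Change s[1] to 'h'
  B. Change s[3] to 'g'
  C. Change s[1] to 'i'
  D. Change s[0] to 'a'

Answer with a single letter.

Option A: s[1]='d'->'h', delta=(8-4)*3^2 mod 257 = 36, hash=0+36 mod 257 = 36
Option B: s[3]='h'->'g', delta=(7-8)*3^0 mod 257 = 256, hash=0+256 mod 257 = 256 <-- target
Option C: s[1]='d'->'i', delta=(9-4)*3^2 mod 257 = 45, hash=0+45 mod 257 = 45
Option D: s[0]='g'->'a', delta=(1-7)*3^3 mod 257 = 95, hash=0+95 mod 257 = 95

Answer: B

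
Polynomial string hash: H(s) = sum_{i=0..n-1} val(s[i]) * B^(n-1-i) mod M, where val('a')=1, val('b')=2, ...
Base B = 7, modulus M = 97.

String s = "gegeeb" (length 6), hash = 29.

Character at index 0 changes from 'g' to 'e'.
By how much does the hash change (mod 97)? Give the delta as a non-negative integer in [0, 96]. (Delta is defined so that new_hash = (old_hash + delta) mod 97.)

Answer: 45

Derivation:
Delta formula: (val(new) - val(old)) * B^(n-1-k) mod M
  val('e') - val('g') = 5 - 7 = -2
  B^(n-1-k) = 7^5 mod 97 = 26
  Delta = -2 * 26 mod 97 = 45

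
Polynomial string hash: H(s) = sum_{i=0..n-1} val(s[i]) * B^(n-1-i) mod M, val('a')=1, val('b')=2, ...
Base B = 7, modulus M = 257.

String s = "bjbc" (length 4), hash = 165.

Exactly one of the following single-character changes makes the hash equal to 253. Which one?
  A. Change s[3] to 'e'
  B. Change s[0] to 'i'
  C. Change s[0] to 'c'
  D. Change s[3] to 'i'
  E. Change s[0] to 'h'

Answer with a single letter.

Answer: B

Derivation:
Option A: s[3]='c'->'e', delta=(5-3)*7^0 mod 257 = 2, hash=165+2 mod 257 = 167
Option B: s[0]='b'->'i', delta=(9-2)*7^3 mod 257 = 88, hash=165+88 mod 257 = 253 <-- target
Option C: s[0]='b'->'c', delta=(3-2)*7^3 mod 257 = 86, hash=165+86 mod 257 = 251
Option D: s[3]='c'->'i', delta=(9-3)*7^0 mod 257 = 6, hash=165+6 mod 257 = 171
Option E: s[0]='b'->'h', delta=(8-2)*7^3 mod 257 = 2, hash=165+2 mod 257 = 167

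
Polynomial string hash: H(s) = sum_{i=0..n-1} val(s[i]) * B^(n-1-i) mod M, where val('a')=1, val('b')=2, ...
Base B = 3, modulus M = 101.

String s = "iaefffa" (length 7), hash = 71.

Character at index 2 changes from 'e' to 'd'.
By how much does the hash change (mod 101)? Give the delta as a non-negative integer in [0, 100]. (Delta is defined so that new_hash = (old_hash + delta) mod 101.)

Delta formula: (val(new) - val(old)) * B^(n-1-k) mod M
  val('d') - val('e') = 4 - 5 = -1
  B^(n-1-k) = 3^4 mod 101 = 81
  Delta = -1 * 81 mod 101 = 20

Answer: 20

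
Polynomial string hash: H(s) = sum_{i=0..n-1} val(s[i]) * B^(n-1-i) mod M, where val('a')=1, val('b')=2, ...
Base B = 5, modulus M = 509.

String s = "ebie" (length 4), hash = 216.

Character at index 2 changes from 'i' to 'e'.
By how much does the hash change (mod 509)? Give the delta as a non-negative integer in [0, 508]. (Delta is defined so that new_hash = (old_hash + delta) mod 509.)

Delta formula: (val(new) - val(old)) * B^(n-1-k) mod M
  val('e') - val('i') = 5 - 9 = -4
  B^(n-1-k) = 5^1 mod 509 = 5
  Delta = -4 * 5 mod 509 = 489

Answer: 489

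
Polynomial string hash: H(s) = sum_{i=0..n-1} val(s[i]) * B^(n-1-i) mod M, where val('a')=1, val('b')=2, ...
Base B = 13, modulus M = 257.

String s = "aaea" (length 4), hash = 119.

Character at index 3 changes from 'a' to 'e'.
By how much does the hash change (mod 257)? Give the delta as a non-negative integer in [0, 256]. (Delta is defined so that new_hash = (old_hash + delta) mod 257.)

Delta formula: (val(new) - val(old)) * B^(n-1-k) mod M
  val('e') - val('a') = 5 - 1 = 4
  B^(n-1-k) = 13^0 mod 257 = 1
  Delta = 4 * 1 mod 257 = 4

Answer: 4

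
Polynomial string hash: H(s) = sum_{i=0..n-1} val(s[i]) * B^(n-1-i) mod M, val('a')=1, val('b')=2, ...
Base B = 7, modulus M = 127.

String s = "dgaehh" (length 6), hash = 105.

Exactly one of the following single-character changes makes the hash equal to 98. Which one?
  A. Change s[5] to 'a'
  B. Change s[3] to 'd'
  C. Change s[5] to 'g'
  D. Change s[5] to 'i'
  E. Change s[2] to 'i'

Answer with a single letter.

Option A: s[5]='h'->'a', delta=(1-8)*7^0 mod 127 = 120, hash=105+120 mod 127 = 98 <-- target
Option B: s[3]='e'->'d', delta=(4-5)*7^2 mod 127 = 78, hash=105+78 mod 127 = 56
Option C: s[5]='h'->'g', delta=(7-8)*7^0 mod 127 = 126, hash=105+126 mod 127 = 104
Option D: s[5]='h'->'i', delta=(9-8)*7^0 mod 127 = 1, hash=105+1 mod 127 = 106
Option E: s[2]='a'->'i', delta=(9-1)*7^3 mod 127 = 77, hash=105+77 mod 127 = 55

Answer: A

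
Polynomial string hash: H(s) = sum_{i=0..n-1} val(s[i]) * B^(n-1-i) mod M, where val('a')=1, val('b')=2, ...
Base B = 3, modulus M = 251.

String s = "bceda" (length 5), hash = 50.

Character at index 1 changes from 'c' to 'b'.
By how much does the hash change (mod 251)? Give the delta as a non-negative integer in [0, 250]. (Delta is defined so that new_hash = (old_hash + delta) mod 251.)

Answer: 224

Derivation:
Delta formula: (val(new) - val(old)) * B^(n-1-k) mod M
  val('b') - val('c') = 2 - 3 = -1
  B^(n-1-k) = 3^3 mod 251 = 27
  Delta = -1 * 27 mod 251 = 224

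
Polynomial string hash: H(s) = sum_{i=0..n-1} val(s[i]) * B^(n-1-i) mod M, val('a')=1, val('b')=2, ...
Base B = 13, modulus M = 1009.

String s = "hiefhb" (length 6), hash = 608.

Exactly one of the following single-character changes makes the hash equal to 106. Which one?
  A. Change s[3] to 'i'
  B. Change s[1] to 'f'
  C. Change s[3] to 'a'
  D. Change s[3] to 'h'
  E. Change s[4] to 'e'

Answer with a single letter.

Answer: A

Derivation:
Option A: s[3]='f'->'i', delta=(9-6)*13^2 mod 1009 = 507, hash=608+507 mod 1009 = 106 <-- target
Option B: s[1]='i'->'f', delta=(6-9)*13^4 mod 1009 = 82, hash=608+82 mod 1009 = 690
Option C: s[3]='f'->'a', delta=(1-6)*13^2 mod 1009 = 164, hash=608+164 mod 1009 = 772
Option D: s[3]='f'->'h', delta=(8-6)*13^2 mod 1009 = 338, hash=608+338 mod 1009 = 946
Option E: s[4]='h'->'e', delta=(5-8)*13^1 mod 1009 = 970, hash=608+970 mod 1009 = 569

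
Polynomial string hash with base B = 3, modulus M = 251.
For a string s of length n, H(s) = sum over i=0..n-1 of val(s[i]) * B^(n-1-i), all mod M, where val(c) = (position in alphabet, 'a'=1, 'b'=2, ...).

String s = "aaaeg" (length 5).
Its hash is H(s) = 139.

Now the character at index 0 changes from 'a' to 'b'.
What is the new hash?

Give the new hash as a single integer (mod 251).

val('a') = 1, val('b') = 2
Position k = 0, exponent = n-1-k = 4
B^4 mod M = 3^4 mod 251 = 81
Delta = (2 - 1) * 81 mod 251 = 81
New hash = (139 + 81) mod 251 = 220

Answer: 220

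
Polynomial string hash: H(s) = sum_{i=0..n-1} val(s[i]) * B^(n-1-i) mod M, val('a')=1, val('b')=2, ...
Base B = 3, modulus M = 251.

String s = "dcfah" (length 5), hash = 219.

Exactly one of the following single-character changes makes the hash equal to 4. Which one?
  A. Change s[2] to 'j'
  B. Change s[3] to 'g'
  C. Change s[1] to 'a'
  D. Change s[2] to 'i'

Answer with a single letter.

Answer: A

Derivation:
Option A: s[2]='f'->'j', delta=(10-6)*3^2 mod 251 = 36, hash=219+36 mod 251 = 4 <-- target
Option B: s[3]='a'->'g', delta=(7-1)*3^1 mod 251 = 18, hash=219+18 mod 251 = 237
Option C: s[1]='c'->'a', delta=(1-3)*3^3 mod 251 = 197, hash=219+197 mod 251 = 165
Option D: s[2]='f'->'i', delta=(9-6)*3^2 mod 251 = 27, hash=219+27 mod 251 = 246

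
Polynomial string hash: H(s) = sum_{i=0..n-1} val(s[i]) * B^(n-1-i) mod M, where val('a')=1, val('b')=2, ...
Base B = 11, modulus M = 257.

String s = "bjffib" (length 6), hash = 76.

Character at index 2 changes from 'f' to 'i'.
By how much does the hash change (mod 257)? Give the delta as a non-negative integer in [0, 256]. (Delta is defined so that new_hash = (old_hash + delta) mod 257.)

Delta formula: (val(new) - val(old)) * B^(n-1-k) mod M
  val('i') - val('f') = 9 - 6 = 3
  B^(n-1-k) = 11^3 mod 257 = 46
  Delta = 3 * 46 mod 257 = 138

Answer: 138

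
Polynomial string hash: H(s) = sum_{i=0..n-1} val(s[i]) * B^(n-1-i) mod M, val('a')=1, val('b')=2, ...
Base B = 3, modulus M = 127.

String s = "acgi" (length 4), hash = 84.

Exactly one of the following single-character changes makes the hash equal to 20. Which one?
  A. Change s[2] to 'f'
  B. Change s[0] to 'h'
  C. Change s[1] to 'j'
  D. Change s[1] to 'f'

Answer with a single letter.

Answer: C

Derivation:
Option A: s[2]='g'->'f', delta=(6-7)*3^1 mod 127 = 124, hash=84+124 mod 127 = 81
Option B: s[0]='a'->'h', delta=(8-1)*3^3 mod 127 = 62, hash=84+62 mod 127 = 19
Option C: s[1]='c'->'j', delta=(10-3)*3^2 mod 127 = 63, hash=84+63 mod 127 = 20 <-- target
Option D: s[1]='c'->'f', delta=(6-3)*3^2 mod 127 = 27, hash=84+27 mod 127 = 111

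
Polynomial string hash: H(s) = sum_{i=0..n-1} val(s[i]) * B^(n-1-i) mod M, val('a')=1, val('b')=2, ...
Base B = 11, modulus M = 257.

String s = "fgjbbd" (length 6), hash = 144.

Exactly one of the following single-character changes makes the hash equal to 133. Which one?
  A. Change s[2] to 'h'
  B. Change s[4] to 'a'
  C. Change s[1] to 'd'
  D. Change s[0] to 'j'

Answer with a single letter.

Option A: s[2]='j'->'h', delta=(8-10)*11^3 mod 257 = 165, hash=144+165 mod 257 = 52
Option B: s[4]='b'->'a', delta=(1-2)*11^1 mod 257 = 246, hash=144+246 mod 257 = 133 <-- target
Option C: s[1]='g'->'d', delta=(4-7)*11^4 mod 257 = 24, hash=144+24 mod 257 = 168
Option D: s[0]='f'->'j', delta=(10-6)*11^5 mod 257 = 162, hash=144+162 mod 257 = 49

Answer: B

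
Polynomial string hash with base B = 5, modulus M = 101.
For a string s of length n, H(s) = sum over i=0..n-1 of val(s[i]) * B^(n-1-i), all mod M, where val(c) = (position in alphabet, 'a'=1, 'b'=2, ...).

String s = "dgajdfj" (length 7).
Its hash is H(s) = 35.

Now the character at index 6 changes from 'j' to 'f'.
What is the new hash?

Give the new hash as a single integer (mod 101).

val('j') = 10, val('f') = 6
Position k = 6, exponent = n-1-k = 0
B^0 mod M = 5^0 mod 101 = 1
Delta = (6 - 10) * 1 mod 101 = 97
New hash = (35 + 97) mod 101 = 31

Answer: 31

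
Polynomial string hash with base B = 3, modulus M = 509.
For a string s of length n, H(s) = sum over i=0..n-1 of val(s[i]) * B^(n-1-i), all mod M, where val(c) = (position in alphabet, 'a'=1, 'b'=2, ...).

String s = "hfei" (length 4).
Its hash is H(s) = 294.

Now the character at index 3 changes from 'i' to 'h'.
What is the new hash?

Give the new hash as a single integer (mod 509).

Answer: 293

Derivation:
val('i') = 9, val('h') = 8
Position k = 3, exponent = n-1-k = 0
B^0 mod M = 3^0 mod 509 = 1
Delta = (8 - 9) * 1 mod 509 = 508
New hash = (294 + 508) mod 509 = 293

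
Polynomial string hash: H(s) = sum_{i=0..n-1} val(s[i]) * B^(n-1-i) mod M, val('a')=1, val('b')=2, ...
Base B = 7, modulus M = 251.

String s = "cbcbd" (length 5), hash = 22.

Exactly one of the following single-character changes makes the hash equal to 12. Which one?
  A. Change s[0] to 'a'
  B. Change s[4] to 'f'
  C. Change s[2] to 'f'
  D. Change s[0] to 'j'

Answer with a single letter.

Option A: s[0]='c'->'a', delta=(1-3)*7^4 mod 251 = 218, hash=22+218 mod 251 = 240
Option B: s[4]='d'->'f', delta=(6-4)*7^0 mod 251 = 2, hash=22+2 mod 251 = 24
Option C: s[2]='c'->'f', delta=(6-3)*7^2 mod 251 = 147, hash=22+147 mod 251 = 169
Option D: s[0]='c'->'j', delta=(10-3)*7^4 mod 251 = 241, hash=22+241 mod 251 = 12 <-- target

Answer: D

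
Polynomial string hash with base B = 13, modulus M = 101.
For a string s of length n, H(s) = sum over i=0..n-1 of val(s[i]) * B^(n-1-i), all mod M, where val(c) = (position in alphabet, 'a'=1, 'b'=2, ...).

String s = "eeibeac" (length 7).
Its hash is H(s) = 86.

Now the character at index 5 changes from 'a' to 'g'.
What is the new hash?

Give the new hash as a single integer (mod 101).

Answer: 63

Derivation:
val('a') = 1, val('g') = 7
Position k = 5, exponent = n-1-k = 1
B^1 mod M = 13^1 mod 101 = 13
Delta = (7 - 1) * 13 mod 101 = 78
New hash = (86 + 78) mod 101 = 63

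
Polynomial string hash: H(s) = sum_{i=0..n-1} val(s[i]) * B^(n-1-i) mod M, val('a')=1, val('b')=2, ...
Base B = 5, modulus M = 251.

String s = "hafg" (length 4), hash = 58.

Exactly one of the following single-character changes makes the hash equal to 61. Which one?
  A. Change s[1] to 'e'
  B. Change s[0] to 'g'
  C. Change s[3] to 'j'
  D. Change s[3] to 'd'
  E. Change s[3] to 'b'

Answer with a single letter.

Option A: s[1]='a'->'e', delta=(5-1)*5^2 mod 251 = 100, hash=58+100 mod 251 = 158
Option B: s[0]='h'->'g', delta=(7-8)*5^3 mod 251 = 126, hash=58+126 mod 251 = 184
Option C: s[3]='g'->'j', delta=(10-7)*5^0 mod 251 = 3, hash=58+3 mod 251 = 61 <-- target
Option D: s[3]='g'->'d', delta=(4-7)*5^0 mod 251 = 248, hash=58+248 mod 251 = 55
Option E: s[3]='g'->'b', delta=(2-7)*5^0 mod 251 = 246, hash=58+246 mod 251 = 53

Answer: C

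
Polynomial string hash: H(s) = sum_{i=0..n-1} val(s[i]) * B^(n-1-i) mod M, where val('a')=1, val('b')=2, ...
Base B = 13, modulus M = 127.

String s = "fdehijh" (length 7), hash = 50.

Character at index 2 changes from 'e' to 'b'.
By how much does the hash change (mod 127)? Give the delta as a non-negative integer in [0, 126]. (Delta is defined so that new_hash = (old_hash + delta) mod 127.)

Delta formula: (val(new) - val(old)) * B^(n-1-k) mod M
  val('b') - val('e') = 2 - 5 = -3
  B^(n-1-k) = 13^4 mod 127 = 113
  Delta = -3 * 113 mod 127 = 42

Answer: 42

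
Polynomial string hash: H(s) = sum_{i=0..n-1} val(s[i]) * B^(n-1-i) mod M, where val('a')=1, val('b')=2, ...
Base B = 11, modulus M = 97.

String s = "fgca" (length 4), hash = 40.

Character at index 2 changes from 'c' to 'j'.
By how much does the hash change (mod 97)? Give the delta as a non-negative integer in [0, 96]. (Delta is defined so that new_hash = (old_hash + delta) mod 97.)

Delta formula: (val(new) - val(old)) * B^(n-1-k) mod M
  val('j') - val('c') = 10 - 3 = 7
  B^(n-1-k) = 11^1 mod 97 = 11
  Delta = 7 * 11 mod 97 = 77

Answer: 77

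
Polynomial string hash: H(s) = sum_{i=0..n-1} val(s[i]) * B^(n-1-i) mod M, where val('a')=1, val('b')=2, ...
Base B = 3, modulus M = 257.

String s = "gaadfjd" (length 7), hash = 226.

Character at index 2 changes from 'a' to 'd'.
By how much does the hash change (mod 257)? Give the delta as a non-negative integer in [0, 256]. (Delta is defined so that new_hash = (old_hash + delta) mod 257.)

Answer: 243

Derivation:
Delta formula: (val(new) - val(old)) * B^(n-1-k) mod M
  val('d') - val('a') = 4 - 1 = 3
  B^(n-1-k) = 3^4 mod 257 = 81
  Delta = 3 * 81 mod 257 = 243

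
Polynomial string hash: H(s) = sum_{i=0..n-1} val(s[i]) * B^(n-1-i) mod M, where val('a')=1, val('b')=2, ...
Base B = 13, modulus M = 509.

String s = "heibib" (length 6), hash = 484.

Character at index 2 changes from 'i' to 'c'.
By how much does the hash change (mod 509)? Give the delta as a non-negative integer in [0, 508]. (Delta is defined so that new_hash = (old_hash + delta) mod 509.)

Delta formula: (val(new) - val(old)) * B^(n-1-k) mod M
  val('c') - val('i') = 3 - 9 = -6
  B^(n-1-k) = 13^3 mod 509 = 161
  Delta = -6 * 161 mod 509 = 52

Answer: 52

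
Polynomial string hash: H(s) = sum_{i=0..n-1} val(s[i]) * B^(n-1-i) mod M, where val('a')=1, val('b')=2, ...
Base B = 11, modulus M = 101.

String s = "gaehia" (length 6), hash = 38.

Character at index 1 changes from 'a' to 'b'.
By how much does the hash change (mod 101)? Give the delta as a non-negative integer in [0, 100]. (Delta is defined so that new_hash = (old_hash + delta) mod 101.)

Answer: 97

Derivation:
Delta formula: (val(new) - val(old)) * B^(n-1-k) mod M
  val('b') - val('a') = 2 - 1 = 1
  B^(n-1-k) = 11^4 mod 101 = 97
  Delta = 1 * 97 mod 101 = 97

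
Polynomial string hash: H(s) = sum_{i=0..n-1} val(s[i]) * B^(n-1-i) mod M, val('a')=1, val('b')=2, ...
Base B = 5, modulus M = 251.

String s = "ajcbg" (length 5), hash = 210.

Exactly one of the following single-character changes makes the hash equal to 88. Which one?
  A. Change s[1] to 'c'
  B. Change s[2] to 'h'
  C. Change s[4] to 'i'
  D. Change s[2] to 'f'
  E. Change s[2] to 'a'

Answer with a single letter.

Option A: s[1]='j'->'c', delta=(3-10)*5^3 mod 251 = 129, hash=210+129 mod 251 = 88 <-- target
Option B: s[2]='c'->'h', delta=(8-3)*5^2 mod 251 = 125, hash=210+125 mod 251 = 84
Option C: s[4]='g'->'i', delta=(9-7)*5^0 mod 251 = 2, hash=210+2 mod 251 = 212
Option D: s[2]='c'->'f', delta=(6-3)*5^2 mod 251 = 75, hash=210+75 mod 251 = 34
Option E: s[2]='c'->'a', delta=(1-3)*5^2 mod 251 = 201, hash=210+201 mod 251 = 160

Answer: A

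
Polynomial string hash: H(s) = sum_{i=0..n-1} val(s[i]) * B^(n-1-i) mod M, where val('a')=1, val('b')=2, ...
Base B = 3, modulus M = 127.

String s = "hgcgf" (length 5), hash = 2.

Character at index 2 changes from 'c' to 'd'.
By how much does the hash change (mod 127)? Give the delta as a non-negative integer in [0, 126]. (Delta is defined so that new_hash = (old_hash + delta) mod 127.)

Answer: 9

Derivation:
Delta formula: (val(new) - val(old)) * B^(n-1-k) mod M
  val('d') - val('c') = 4 - 3 = 1
  B^(n-1-k) = 3^2 mod 127 = 9
  Delta = 1 * 9 mod 127 = 9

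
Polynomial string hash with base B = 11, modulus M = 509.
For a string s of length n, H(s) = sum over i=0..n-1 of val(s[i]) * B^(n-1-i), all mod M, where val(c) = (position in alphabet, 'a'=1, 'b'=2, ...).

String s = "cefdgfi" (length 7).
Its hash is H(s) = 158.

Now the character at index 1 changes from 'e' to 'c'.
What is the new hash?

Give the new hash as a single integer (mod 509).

Answer: 253

Derivation:
val('e') = 5, val('c') = 3
Position k = 1, exponent = n-1-k = 5
B^5 mod M = 11^5 mod 509 = 207
Delta = (3 - 5) * 207 mod 509 = 95
New hash = (158 + 95) mod 509 = 253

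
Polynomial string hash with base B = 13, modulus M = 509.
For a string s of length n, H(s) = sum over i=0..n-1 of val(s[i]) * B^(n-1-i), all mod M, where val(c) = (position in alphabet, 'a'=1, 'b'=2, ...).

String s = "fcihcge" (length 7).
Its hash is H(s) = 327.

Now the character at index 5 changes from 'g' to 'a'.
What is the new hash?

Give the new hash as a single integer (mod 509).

val('g') = 7, val('a') = 1
Position k = 5, exponent = n-1-k = 1
B^1 mod M = 13^1 mod 509 = 13
Delta = (1 - 7) * 13 mod 509 = 431
New hash = (327 + 431) mod 509 = 249

Answer: 249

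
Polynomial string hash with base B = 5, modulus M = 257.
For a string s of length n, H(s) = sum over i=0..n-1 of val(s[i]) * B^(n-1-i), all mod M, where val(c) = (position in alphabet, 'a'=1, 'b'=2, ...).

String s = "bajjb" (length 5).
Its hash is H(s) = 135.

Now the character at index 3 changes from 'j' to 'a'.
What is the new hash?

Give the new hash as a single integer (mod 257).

val('j') = 10, val('a') = 1
Position k = 3, exponent = n-1-k = 1
B^1 mod M = 5^1 mod 257 = 5
Delta = (1 - 10) * 5 mod 257 = 212
New hash = (135 + 212) mod 257 = 90

Answer: 90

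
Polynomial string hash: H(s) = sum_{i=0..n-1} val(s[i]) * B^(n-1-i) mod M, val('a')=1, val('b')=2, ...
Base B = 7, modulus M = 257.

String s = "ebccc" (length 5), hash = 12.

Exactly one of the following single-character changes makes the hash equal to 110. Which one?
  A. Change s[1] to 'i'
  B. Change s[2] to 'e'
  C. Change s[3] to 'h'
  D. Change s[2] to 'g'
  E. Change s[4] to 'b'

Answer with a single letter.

Answer: B

Derivation:
Option A: s[1]='b'->'i', delta=(9-2)*7^3 mod 257 = 88, hash=12+88 mod 257 = 100
Option B: s[2]='c'->'e', delta=(5-3)*7^2 mod 257 = 98, hash=12+98 mod 257 = 110 <-- target
Option C: s[3]='c'->'h', delta=(8-3)*7^1 mod 257 = 35, hash=12+35 mod 257 = 47
Option D: s[2]='c'->'g', delta=(7-3)*7^2 mod 257 = 196, hash=12+196 mod 257 = 208
Option E: s[4]='c'->'b', delta=(2-3)*7^0 mod 257 = 256, hash=12+256 mod 257 = 11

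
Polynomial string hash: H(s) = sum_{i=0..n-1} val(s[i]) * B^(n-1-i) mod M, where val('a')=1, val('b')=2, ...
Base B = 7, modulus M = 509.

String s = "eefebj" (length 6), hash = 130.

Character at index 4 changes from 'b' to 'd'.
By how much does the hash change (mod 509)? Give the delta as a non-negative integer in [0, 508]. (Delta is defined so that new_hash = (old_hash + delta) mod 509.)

Delta formula: (val(new) - val(old)) * B^(n-1-k) mod M
  val('d') - val('b') = 4 - 2 = 2
  B^(n-1-k) = 7^1 mod 509 = 7
  Delta = 2 * 7 mod 509 = 14

Answer: 14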